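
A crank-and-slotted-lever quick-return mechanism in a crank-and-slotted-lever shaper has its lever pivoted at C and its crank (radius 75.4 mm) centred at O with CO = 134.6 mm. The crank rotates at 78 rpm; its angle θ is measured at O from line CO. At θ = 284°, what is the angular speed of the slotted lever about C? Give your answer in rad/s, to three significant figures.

ω = 8.168 rad/s (from 78 rpm).
Crank pin A relative to C: A = (d + r cosθ, r sinθ); lever angle φ = atan2(r sinθ, d + r cosθ).
Differentiating tanφ: φ̇ = rω(d cosθ + r)/(d² + r² + 2dr cosθ).
d² + r² + 2dr cosθ = |CA|² = 0.0287128 m²;  d cosθ + r = +0.10796 m.
|ω_lever| = |0.0754·8.168·+0.10796| / 0.0287128 = 2.3158 rad/s.

2.32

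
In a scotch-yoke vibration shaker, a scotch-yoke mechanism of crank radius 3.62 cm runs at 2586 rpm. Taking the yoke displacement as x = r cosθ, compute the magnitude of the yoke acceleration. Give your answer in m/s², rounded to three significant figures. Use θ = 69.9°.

912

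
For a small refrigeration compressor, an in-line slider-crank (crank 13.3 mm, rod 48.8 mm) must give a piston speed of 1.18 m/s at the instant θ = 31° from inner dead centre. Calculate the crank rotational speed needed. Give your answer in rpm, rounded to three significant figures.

1330

For an in-line slider-crank, |v_piston| = rω|sinθ|·[1 + r cosθ/√(L² − r² sin²θ)].
With r = 0.0133 m, L = 0.0488 m, θ = 31°: the bracketed kinematic factor |dx/dθ| = 0.0084663 m.
ω = v/|dx/dθ| = 1.18/0.0084663 = 139.38 rad/s.
N = 60ω/(2π) = 1331 rpm.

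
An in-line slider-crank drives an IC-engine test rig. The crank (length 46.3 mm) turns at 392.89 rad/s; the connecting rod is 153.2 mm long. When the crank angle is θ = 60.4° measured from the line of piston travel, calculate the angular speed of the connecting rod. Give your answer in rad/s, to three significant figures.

60.8

ω = 392.9 rad/s
The rod makes angle φ with the slider axis where L sinφ = r sinθ; differentiating, L cosφ·φ̇ = r ω cosθ.
L cosφ = √(L² − r² sin²θ) = 0.14782 m.
|ω_rod| = r ω |cosθ| / √(L² − r² sin²θ) = 0.0463·392.9·0.49394/0.14782 = 60.786 rad/s.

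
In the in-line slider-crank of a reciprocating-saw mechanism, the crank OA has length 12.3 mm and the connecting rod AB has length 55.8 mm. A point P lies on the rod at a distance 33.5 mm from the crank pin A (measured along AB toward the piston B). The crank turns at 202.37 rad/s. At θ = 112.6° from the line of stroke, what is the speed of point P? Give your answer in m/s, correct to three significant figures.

2.21

ω = 202.4 rad/s.  Crank-pin speed |V_A| = rω = 2.4892 m/s, perpendicular to OA.
Rod angle: sinφ = −(r/L) sinθ ⇒ φ = -11.742°; ω_rod = −rω cosθ/√(L²−r²sin²θ) = +17.509 rad/s.
V_P = V_A + ω_rod × AP, with AP = 0.0335 m along the rod.
Components: V_Px = −rω sinθ − a·ω_rod·sinφ = -2.1786 m/s;  V_Py = rω cosθ + a·ω_rod·cosφ = -0.38228 m/s.
|V_P| = √(V_Px² + V_Py²) = 2.2119 m/s.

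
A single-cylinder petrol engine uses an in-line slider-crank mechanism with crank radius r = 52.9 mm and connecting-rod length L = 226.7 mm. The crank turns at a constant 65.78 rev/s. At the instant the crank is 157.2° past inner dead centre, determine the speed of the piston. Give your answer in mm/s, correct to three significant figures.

6640

ω = 2π·65.8 = 413.3 rad/s
For an in-line slider-crank, x = r cosθ + √(L² − r² sin²θ), so v = −rω sinθ·[1 + r cosθ/√(L² − r² sin²θ)].
With r = 0.0529 m, L = 0.2267 m, θ = 157.2°: √(L² − r² sin²θ) = 0.22577 m.
v = −0.0529·413.3·0.38752·[1 + 0.0529·-0.92186/0.22577] = -6.6425 m/s.
|v| = 6.6425 m/s = 6642.5 mm/s.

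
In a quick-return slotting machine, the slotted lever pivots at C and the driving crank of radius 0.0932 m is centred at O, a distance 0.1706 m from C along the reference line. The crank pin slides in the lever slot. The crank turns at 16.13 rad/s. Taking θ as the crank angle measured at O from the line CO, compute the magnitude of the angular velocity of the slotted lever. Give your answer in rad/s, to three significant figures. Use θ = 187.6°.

ω = 16.13 rad/s
Crank pin A relative to C: A = (d + r cosθ, r sinθ); lever angle φ = atan2(r sinθ, d + r cosθ).
Differentiating tanφ: φ̇ = rω(d cosθ + r)/(d² + r² + 2dr cosθ).
d² + r² + 2dr cosθ = |CA|² = 0.0062701 m²;  d cosθ + r = -0.075901 m.
|ω_lever| = |0.0932·16.13·-0.075901| / 0.0062701 = 18.198 rad/s.

18.2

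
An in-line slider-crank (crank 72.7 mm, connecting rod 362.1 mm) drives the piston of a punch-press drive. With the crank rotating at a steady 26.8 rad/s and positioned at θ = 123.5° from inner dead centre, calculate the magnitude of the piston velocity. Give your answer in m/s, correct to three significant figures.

1.44

ω = 26.8 rad/s
For an in-line slider-crank, x = r cosθ + √(L² − r² sin²θ), so v = −rω sinθ·[1 + r cosθ/√(L² − r² sin²θ)].
With r = 0.0727 m, L = 0.3621 m, θ = 123.5°: √(L² − r² sin²θ) = 0.35699 m.
v = −0.0727·26.8·0.83389·[1 + 0.0727·-0.55194/0.35699] = -1.4421 m/s.
|v| = 1.4421 m/s.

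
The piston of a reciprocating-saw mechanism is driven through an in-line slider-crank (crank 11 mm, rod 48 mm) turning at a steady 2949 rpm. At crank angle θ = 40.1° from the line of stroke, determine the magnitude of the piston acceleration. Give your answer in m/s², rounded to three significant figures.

847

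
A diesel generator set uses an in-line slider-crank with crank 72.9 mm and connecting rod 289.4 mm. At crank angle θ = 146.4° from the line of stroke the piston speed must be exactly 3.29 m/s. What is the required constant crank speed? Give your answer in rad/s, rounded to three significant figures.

103

For an in-line slider-crank, |v_piston| = rω|sinθ|·[1 + r cosθ/√(L² − r² sin²θ)].
With r = 0.0729 m, L = 0.2894 m, θ = 146.4°: the bracketed kinematic factor |dx/dθ| = 0.031794 m.
ω = v/|dx/dθ| = 3.29/0.031794 = 103.48 rad/s.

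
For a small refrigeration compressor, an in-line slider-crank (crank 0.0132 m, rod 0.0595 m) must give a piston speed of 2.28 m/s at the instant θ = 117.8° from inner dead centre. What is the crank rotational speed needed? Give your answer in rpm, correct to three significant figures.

2080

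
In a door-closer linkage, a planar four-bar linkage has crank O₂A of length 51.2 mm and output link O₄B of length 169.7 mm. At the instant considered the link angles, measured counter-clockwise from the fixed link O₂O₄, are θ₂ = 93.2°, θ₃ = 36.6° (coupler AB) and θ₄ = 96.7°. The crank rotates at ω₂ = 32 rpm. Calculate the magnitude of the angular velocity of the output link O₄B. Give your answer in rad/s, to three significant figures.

ω₂ = 3.351 rad/s (from 32 rpm).
Differentiating the loop-closure r₂e^{iθ₂}+r₃e^{iθ₃}=r₁+r₄e^{iθ₄} gives r₂ω₂e^{iθ₂}+r₃ω₃e^{iθ₃}=r₄ω₄e^{iθ₄}.
Eliminating the other unknown: ω₄ = r₂ω₂ sin(θ₂−θ₃) / [r₄ sin(θ₄−θ₃)].
Numerator sine = +0.83485; denominator sine = +0.86690.
Result = 0.0512·3.351·(+0.83485) / (0.1697·(+0.86690)) = +0.97366 rad/s; magnitude 0.97366 rad/s.

0.974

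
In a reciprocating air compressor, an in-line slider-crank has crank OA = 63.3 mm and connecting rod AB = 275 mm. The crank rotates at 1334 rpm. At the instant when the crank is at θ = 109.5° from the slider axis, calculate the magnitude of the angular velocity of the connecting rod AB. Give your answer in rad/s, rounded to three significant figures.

ω = 139.7 rad/s (converted from 1334 rpm).
The rod makes angle φ with the slider axis where L sinφ = r sinθ; differentiating, L cosφ·φ̇ = r ω cosθ.
L cosφ = √(L² − r² sin²θ) = 0.26845 m.
|ω_rod| = r ω |cosθ| / √(L² − r² sin²θ) = 0.0633·139.7·0.33381/0.26845 = 10.996 rad/s.

11.0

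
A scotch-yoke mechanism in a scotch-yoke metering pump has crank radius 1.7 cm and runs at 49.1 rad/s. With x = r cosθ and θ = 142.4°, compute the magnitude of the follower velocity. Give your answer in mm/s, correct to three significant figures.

ω = 49.1 rad/s
x = r cosθ ⇒ ẋ = −rω sinθ.
|v| = rω|sinθ| = 0.017·49.1·|sin 142.4°| = 0.50929 m/s = 509.29 mm/s.

509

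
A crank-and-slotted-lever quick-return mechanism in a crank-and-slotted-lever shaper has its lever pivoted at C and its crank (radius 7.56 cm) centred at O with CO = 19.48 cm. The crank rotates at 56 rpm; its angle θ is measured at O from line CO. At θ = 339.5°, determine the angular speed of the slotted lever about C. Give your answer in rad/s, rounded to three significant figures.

ω = 5.864 rad/s (from 56 rpm).
Crank pin A relative to C: A = (d + r cosθ, r sinθ); lever angle φ = atan2(r sinθ, d + r cosθ).
Differentiating tanφ: φ̇ = rω(d cosθ + r)/(d² + r² + 2dr cosθ).
d² + r² + 2dr cosθ = |CA|² = 0.0712509 m²;  d cosθ + r = +0.25806 m.
|ω_lever| = |0.0756·5.864·+0.25806| / 0.0712509 = 1.6057 rad/s.

1.61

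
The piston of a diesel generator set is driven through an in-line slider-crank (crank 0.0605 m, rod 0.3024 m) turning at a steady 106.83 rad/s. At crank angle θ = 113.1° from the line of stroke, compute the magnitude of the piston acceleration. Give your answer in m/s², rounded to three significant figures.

367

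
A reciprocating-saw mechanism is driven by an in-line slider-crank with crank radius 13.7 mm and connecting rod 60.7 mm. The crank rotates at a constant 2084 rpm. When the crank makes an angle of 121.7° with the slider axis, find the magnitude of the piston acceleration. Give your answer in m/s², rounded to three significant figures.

ω = 2π·2084/60 = 218.2 rad/s
x(θ) = r cosθ + √(L² − r² sin²θ); with ω constant, a = ω²·d²x/dθ².
d²x/dθ² = −r cosθ − r²(cos2θ)/√u − r⁴ sin²2θ/(4u^{3/2}),  u = L² − r² sin²θ = 0.00354863 m².
Substituting r = 0.0137 m, L = 0.0607 m, θ = 121.7°: d²x/dθ² = +0.0085764 m.
a = ω²·d²x/dθ² = (218.2)²·(+0.0085764) = +408.47 m/s²;  |a| = 408.47 m/s².

408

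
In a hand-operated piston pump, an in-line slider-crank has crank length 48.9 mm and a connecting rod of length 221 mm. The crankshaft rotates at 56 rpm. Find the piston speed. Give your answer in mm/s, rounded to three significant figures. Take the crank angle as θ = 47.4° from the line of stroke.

ω = 2π·56/60 = 5.864 rad/s
For an in-line slider-crank, x = r cosθ + √(L² − r² sin²θ), so v = −rω sinθ·[1 + r cosθ/√(L² − r² sin²θ)].
With r = 0.0489 m, L = 0.221 m, θ = 47.4°: √(L² − r² sin²θ) = 0.21805 m.
v = −0.0489·5.864·0.73610·[1 + 0.0489·0.67688/0.21805] = -0.24313 m/s.
|v| = 0.24313 m/s = 243.13 mm/s.

243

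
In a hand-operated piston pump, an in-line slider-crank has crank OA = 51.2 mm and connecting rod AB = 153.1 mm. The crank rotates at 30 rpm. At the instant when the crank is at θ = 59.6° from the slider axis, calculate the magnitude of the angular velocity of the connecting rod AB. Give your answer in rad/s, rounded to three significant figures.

ω = 3.142 rad/s (converted from 30 rpm).
The rod makes angle φ with the slider axis where L sinφ = r sinθ; differentiating, L cosφ·φ̇ = r ω cosθ.
L cosφ = √(L² − r² sin²θ) = 0.14659 m.
|ω_rod| = r ω |cosθ| / √(L² − r² sin²θ) = 0.0512·3.142·0.50603/0.14659 = 0.55525 rad/s.

0.555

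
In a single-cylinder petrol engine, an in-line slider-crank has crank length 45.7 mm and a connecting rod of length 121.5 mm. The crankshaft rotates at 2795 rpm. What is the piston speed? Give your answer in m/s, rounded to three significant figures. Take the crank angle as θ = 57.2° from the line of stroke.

13.7

ω = 2π·2795/60 = 292.7 rad/s
For an in-line slider-crank, x = r cosθ + √(L² − r² sin²θ), so v = −rω sinθ·[1 + r cosθ/√(L² − r² sin²θ)].
With r = 0.0457 m, L = 0.1215 m, θ = 57.2°: √(L² − r² sin²θ) = 0.11527 m.
v = −0.0457·292.7·0.84057·[1 + 0.0457·0.54171/0.11527] = -13.658 m/s.
|v| = 13.658 m/s.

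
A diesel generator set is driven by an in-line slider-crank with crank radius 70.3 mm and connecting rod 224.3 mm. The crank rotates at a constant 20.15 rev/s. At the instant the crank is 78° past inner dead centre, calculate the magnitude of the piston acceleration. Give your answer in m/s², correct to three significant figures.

ω = 2π·20.1 = 126.6 rad/s
x(θ) = r cosθ + √(L² − r² sin²θ); with ω constant, a = ω²·d²x/dθ².
d²x/dθ² = −r cosθ − r²(cos2θ)/√u − r⁴ sin²2θ/(4u^{3/2}),  u = L² − r² sin²θ = 0.045582 m².
Substituting r = 0.0703 m, L = 0.2243 m, θ = 78°: d²x/dθ² = +0.0064268 m.
a = ω²·d²x/dθ² = (126.6)²·(+0.0064268) = +103.02 m/s²;  |a| = 103.02 m/s².

103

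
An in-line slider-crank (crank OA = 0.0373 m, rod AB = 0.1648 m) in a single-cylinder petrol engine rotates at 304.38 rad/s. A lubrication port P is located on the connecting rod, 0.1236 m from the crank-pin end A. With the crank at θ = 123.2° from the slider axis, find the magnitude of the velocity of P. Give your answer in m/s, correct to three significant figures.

ω = 304.4 rad/s.  Crank-pin speed |V_A| = rω = 11.353 m/s, perpendicular to OA.
Rod angle: sinφ = −(r/L) sinθ ⇒ φ = -10.917°; ω_rod = −rω cosθ/√(L²−r²sin²θ) = +38.418 rad/s.
V_P = V_A + ω_rod × AP, with AP = 0.1236 m along the rod.
Components: V_Px = −rω sinθ − a·ω_rod·sinφ = -8.6008 m/s;  V_Py = rω cosθ + a·ω_rod·cosφ = -1.5542 m/s.
|V_P| = √(V_Px² + V_Py²) = 8.7401 m/s.

8.74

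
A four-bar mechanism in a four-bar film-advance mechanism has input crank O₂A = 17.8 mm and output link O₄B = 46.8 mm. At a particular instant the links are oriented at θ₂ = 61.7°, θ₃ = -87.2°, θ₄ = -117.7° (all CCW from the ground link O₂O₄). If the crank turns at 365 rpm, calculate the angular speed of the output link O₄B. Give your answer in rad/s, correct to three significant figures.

14.8

ω₂ = 38.22 rad/s (from 365 rpm).
Differentiating the loop-closure r₂e^{iθ₂}+r₃e^{iθ₃}=r₁+r₄e^{iθ₄} gives r₂ω₂e^{iθ₂}+r₃ω₃e^{iθ₃}=r₄ω₄e^{iθ₄}.
Eliminating the other unknown: ω₄ = r₂ω₂ sin(θ₂−θ₃) / [r₄ sin(θ₄−θ₃)].
Numerator sine = +0.51653; denominator sine = -0.50754.
Result = 0.0178·38.22·(+0.51653) / (0.0468·(-0.50754)) = -14.795 rad/s; magnitude 14.795 rad/s.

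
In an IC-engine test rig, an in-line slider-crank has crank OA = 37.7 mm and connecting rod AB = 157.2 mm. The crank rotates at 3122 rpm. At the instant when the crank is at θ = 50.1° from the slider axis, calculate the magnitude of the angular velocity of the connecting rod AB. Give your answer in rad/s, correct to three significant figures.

51.2

ω = 326.9 rad/s (converted from 3122 rpm).
The rod makes angle φ with the slider axis where L sinφ = r sinθ; differentiating, L cosφ·φ̇ = r ω cosθ.
L cosφ = √(L² − r² sin²θ) = 0.15452 m.
|ω_rod| = r ω |cosθ| / √(L² − r² sin²θ) = 0.0377·326.9·0.64145/0.15452 = 51.167 rad/s.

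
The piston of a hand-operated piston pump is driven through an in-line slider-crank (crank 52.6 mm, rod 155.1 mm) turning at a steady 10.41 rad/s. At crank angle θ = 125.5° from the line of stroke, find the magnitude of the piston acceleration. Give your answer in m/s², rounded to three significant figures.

ω = 10.41 rad/s
x(θ) = r cosθ + √(L² − r² sin²θ); with ω constant, a = ω²·d²x/dθ².
d²x/dθ² = −r cosθ − r²(cos2θ)/√u − r⁴ sin²2θ/(4u^{3/2}),  u = L² − r² sin²θ = 0.0222222 m².
Substituting r = 0.0526 m, L = 0.1551 m, θ = 125.5°: d²x/dθ² = +0.036071 m.
a = ω²·d²x/dθ² = (10.41)²·(+0.036071) = +3.909 m/s²;  |a| = 3.909 m/s².

3.91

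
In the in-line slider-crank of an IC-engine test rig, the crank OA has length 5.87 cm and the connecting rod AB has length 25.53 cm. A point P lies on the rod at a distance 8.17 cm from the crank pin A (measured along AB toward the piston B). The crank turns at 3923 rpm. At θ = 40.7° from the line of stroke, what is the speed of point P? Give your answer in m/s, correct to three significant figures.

20.7

ω = 410.8 rad/s.  Crank-pin speed |V_A| = rω = 24.115 m/s, perpendicular to OA.
Rod angle: sinφ = −(r/L) sinθ ⇒ φ = -8.623°; ω_rod = −rω cosθ/√(L²−r²sin²θ) = -72.43 rad/s.
V_P = V_A + ω_rod × AP, with AP = 0.0817 m along the rod.
Components: V_Px = −rω sinθ − a·ω_rod·sinφ = -16.613 m/s;  V_Py = rω cosθ + a·ω_rod·cosφ = +12.432 m/s.
|V_P| = √(V_Px² + V_Py²) = 20.749 m/s.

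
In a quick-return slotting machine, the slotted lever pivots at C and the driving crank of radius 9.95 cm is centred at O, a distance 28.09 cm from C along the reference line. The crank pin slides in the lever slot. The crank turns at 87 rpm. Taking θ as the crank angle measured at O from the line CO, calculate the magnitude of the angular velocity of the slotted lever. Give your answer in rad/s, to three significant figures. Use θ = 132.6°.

ω = 9.111 rad/s (from 87 rpm).
Crank pin A relative to C: A = (d + r cosθ, r sinθ); lever angle φ = atan2(r sinθ, d + r cosθ).
Differentiating tanφ: φ̇ = rω(d cosθ + r)/(d² + r² + 2dr cosθ).
d² + r² + 2dr cosθ = |CA|² = 0.0509683 m²;  d cosθ + r = -0.090634 m.
|ω_lever| = |0.0995·9.111·-0.090634| / 0.0509683 = 1.612 rad/s.

1.61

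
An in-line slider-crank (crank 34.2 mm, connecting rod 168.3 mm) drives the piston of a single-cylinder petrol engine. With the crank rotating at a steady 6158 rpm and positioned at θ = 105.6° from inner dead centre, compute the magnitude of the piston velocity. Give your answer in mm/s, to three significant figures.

20100

ω = 2π·6158/60 = 644.9 rad/s
For an in-line slider-crank, x = r cosθ + √(L² − r² sin²θ), so v = −rω sinθ·[1 + r cosθ/√(L² − r² sin²θ)].
With r = 0.0342 m, L = 0.1683 m, θ = 105.6°: √(L² − r² sin²θ) = 0.16504 m.
v = −0.0342·644.9·0.96316·[1 + 0.0342·-0.26892/0.16504] = -20.058 m/s.
|v| = 20.058 m/s = 20058 mm/s.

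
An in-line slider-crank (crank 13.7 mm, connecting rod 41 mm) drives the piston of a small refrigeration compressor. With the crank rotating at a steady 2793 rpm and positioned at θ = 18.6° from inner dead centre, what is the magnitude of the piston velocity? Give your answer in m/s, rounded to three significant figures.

ω = 2π·2793/60 = 292.5 rad/s
For an in-line slider-crank, x = r cosθ + √(L² − r² sin²θ), so v = −rω sinθ·[1 + r cosθ/√(L² − r² sin²θ)].
With r = 0.0137 m, L = 0.041 m, θ = 18.6°: √(L² − r² sin²θ) = 0.040766 m.
v = −0.0137·292.5·0.31896·[1 + 0.0137·0.94777/0.040766] = -1.6851 m/s.
|v| = 1.6851 m/s.

1.69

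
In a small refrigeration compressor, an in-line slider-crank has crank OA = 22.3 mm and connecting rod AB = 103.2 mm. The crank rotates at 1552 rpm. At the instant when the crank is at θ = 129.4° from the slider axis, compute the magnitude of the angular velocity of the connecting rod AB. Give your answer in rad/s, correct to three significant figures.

22.6

ω = 162.5 rad/s (converted from 1552 rpm).
The rod makes angle φ with the slider axis where L sinφ = r sinθ; differentiating, L cosφ·φ̇ = r ω cosθ.
L cosφ = √(L² − r² sin²θ) = 0.10175 m.
|ω_rod| = r ω |cosθ| / √(L² − r² sin²θ) = 0.0223·162.5·0.63473/0.10175 = 22.609 rad/s.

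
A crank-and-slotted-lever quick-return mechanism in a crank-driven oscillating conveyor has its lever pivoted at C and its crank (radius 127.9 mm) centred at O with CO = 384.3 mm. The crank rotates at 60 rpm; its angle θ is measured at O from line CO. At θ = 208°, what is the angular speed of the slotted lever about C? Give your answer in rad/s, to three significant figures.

2.20

ω = 6.283 rad/s (from 60 rpm).
Crank pin A relative to C: A = (d + r cosθ, r sinθ); lever angle φ = atan2(r sinθ, d + r cosθ).
Differentiating tanφ: φ̇ = rω(d cosθ + r)/(d² + r² + 2dr cosθ).
d² + r² + 2dr cosθ = |CA|² = 0.0772477 m²;  d cosθ + r = -0.21142 m.
|ω_lever| = |0.1279·6.283·-0.21142| / 0.0772477 = 2.1994 rad/s.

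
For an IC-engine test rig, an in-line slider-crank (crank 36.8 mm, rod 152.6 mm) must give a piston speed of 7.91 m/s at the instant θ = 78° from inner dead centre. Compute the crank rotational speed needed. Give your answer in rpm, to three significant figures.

2000

For an in-line slider-crank, |v_piston| = rω|sinθ|·[1 + r cosθ/√(L² − r² sin²θ)].
With r = 0.0368 m, L = 0.1526 m, θ = 78°: the bracketed kinematic factor |dx/dθ| = 0.037853 m.
ω = v/|dx/dθ| = 7.91/0.037853 = 208.97 rad/s.
N = 60ω/(2π) = 1995.5 rpm.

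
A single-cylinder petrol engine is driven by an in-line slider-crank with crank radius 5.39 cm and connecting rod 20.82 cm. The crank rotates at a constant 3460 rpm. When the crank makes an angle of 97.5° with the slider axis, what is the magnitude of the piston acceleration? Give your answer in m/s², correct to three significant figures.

2750

ω = 2π·3460/60 = 362.3 rad/s
x(θ) = r cosθ + √(L² − r² sin²θ); with ω constant, a = ω²·d²x/dθ².
d²x/dθ² = −r cosθ − r²(cos2θ)/√u − r⁴ sin²2θ/(4u^{3/2}),  u = L² − r² sin²θ = 0.0404915 m².
Substituting r = 0.0539 m, L = 0.2082 m, θ = 97.5°: d²x/dθ² = +0.020964 m.
a = ω²·d²x/dθ² = (362.3)²·(+0.020964) = +2752.2 m/s²;  |a| = 2752.2 m/s².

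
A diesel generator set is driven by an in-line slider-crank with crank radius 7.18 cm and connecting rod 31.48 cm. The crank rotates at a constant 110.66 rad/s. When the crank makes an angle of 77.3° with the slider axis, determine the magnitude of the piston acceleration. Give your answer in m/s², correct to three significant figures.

ω = 110.7 rad/s
x(θ) = r cosθ + √(L² − r² sin²θ); with ω constant, a = ω²·d²x/dθ².
d²x/dθ² = −r cosθ − r²(cos2θ)/√u − r⁴ sin²2θ/(4u^{3/2}),  u = L² − r² sin²θ = 0.094193 m².
Substituting r = 0.0718 m, L = 0.3148 m, θ = 77.3°: d²x/dθ² = -0.00065364 m.
a = ω²·d²x/dθ² = (110.7)²·(-0.00065364) = -8.0043 m/s²;  |a| = 8.0043 m/s².

8.00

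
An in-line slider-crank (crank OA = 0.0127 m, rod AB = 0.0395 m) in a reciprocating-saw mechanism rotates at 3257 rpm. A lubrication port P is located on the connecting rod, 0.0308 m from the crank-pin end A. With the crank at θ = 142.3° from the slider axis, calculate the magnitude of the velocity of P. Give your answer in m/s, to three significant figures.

ω = 341.1 rad/s.  Crank-pin speed |V_A| = rω = 4.3316 m/s, perpendicular to OA.
Rod angle: sinφ = −(r/L) sinθ ⇒ φ = -11.339°; ω_rod = −rω cosθ/√(L²−r²sin²θ) = +88.494 rad/s.
V_P = V_A + ω_rod × AP, with AP = 0.0308 m along the rod.
Components: V_Px = −rω sinθ − a·ω_rod·sinφ = -2.113 m/s;  V_Py = rω cosθ + a·ω_rod·cosφ = -0.75487 m/s.
|V_P| = √(V_Px² + V_Py²) = 2.2438 m/s.

2.24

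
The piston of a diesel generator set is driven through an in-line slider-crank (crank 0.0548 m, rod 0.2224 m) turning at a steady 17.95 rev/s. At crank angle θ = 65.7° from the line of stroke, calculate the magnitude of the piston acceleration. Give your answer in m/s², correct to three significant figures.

ω = 2π·17.9 = 112.8 rad/s
x(θ) = r cosθ + √(L² − r² sin²θ); with ω constant, a = ω²·d²x/dθ².
d²x/dθ² = −r cosθ − r²(cos2θ)/√u − r⁴ sin²2θ/(4u^{3/2}),  u = L² − r² sin²θ = 0.0469673 m².
Substituting r = 0.0548 m, L = 0.2224 m, θ = 65.7°: d²x/dθ² = -0.013512 m.
a = ω²·d²x/dθ² = (112.8)²·(-0.013512) = -171.87 m/s²;  |a| = 171.87 m/s².

172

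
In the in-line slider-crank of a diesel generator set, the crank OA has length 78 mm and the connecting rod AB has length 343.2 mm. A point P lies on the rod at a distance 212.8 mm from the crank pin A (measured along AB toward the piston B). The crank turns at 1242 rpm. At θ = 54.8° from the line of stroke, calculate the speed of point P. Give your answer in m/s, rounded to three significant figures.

9.25

ω = 130.1 rad/s.  Crank-pin speed |V_A| = rω = 10.145 m/s, perpendicular to OA.
Rod angle: sinφ = −(r/L) sinθ ⇒ φ = -10.703°; ω_rod = −rω cosθ/√(L²−r²sin²θ) = -17.341 rad/s.
V_P = V_A + ω_rod × AP, with AP = 0.2128 m along the rod.
Components: V_Px = −rω sinθ − a·ω_rod·sinφ = -8.9751 m/s;  V_Py = rω cosθ + a·ω_rod·cosφ = +2.2219 m/s.
|V_P| = √(V_Px² + V_Py²) = 9.246 m/s.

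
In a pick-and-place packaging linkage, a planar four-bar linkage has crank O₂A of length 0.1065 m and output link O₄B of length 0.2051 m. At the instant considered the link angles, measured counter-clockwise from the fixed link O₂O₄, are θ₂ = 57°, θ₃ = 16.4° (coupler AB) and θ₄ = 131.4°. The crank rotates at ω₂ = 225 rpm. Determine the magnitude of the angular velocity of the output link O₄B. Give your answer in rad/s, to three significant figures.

8.79

ω₂ = 23.56 rad/s (from 225 rpm).
Differentiating the loop-closure r₂e^{iθ₂}+r₃e^{iθ₃}=r₁+r₄e^{iθ₄} gives r₂ω₂e^{iθ₂}+r₃ω₃e^{iθ₃}=r₄ω₄e^{iθ₄}.
Eliminating the other unknown: ω₄ = r₂ω₂ sin(θ₂−θ₃) / [r₄ sin(θ₄−θ₃)].
Numerator sine = +0.65077; denominator sine = +0.90631.
Result = 0.1065·23.56·(+0.65077) / (0.2051·(+0.90631)) = +8.7852 rad/s; magnitude 8.7852 rad/s.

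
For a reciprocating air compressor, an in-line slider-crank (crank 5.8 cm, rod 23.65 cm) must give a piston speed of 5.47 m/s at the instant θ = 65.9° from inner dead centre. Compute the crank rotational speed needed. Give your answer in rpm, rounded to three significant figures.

For an in-line slider-crank, |v_piston| = rω|sinθ|·[1 + r cosθ/√(L² − r² sin²θ)].
With r = 0.058 m, L = 0.2365 m, θ = 65.9°: the bracketed kinematic factor |dx/dθ| = 0.058384 m.
ω = v/|dx/dθ| = 5.47/0.058384 = 93.69 rad/s.
N = 60ω/(2π) = 894.67 rpm.

895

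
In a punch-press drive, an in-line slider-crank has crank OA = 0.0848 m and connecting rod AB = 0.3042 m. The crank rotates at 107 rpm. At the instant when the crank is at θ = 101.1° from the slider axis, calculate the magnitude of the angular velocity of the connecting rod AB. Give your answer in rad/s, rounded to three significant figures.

0.625

ω = 11.21 rad/s (converted from 107 rpm).
The rod makes angle φ with the slider axis where L sinφ = r sinθ; differentiating, L cosφ·φ̇ = r ω cosθ.
L cosφ = √(L² − r² sin²θ) = 0.2926 m.
|ω_rod| = r ω |cosθ| / √(L² − r² sin²θ) = 0.0848·11.21·0.19252/0.2926 = 0.6252 rad/s.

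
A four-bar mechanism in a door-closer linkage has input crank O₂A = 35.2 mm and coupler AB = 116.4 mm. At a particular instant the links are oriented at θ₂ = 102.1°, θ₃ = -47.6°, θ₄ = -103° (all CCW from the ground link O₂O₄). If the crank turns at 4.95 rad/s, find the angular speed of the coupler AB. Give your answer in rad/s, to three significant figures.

0.771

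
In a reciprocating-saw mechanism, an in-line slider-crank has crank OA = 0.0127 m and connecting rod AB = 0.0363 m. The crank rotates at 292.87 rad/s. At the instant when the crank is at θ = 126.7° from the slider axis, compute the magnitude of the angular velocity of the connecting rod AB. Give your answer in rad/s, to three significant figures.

ω = 292.9 rad/s
The rod makes angle φ with the slider axis where L sinφ = r sinθ; differentiating, L cosφ·φ̇ = r ω cosθ.
L cosφ = √(L² − r² sin²θ) = 0.034843 m.
|ω_rod| = r ω |cosθ| / √(L² − r² sin²θ) = 0.0127·292.9·0.59763/0.034843 = 63.797 rad/s.

63.8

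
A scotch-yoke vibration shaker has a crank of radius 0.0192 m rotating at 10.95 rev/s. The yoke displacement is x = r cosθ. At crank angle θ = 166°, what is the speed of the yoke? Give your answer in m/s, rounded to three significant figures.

ω = 68.8 rad/s (from 10.95 rev/s).
x = r cosθ ⇒ ẋ = −rω sinθ.
|v| = rω|sinθ| = 0.0192·68.8·|sin 166°| = 0.31957 m/s.

0.320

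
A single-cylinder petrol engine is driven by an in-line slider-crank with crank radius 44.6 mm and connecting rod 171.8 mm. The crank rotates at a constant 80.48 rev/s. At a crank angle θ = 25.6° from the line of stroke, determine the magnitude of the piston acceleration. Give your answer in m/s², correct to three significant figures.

12200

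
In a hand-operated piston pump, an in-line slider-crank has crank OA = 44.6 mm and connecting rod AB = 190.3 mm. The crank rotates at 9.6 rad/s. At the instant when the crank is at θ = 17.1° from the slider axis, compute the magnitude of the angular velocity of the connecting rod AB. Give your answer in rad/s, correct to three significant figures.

ω = 9.6 rad/s
The rod makes angle φ with the slider axis where L sinφ = r sinθ; differentiating, L cosφ·φ̇ = r ω cosθ.
L cosφ = √(L² − r² sin²θ) = 0.18985 m.
|ω_rod| = r ω |cosθ| / √(L² − r² sin²θ) = 0.0446·9.6·0.95579/0.18985 = 2.1556 rad/s.

2.16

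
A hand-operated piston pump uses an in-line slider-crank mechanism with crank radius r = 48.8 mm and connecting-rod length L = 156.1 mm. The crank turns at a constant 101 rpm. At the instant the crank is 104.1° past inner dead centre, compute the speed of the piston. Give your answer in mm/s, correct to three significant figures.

461

ω = 2π·101/60 = 10.58 rad/s
For an in-line slider-crank, x = r cosθ + √(L² − r² sin²θ), so v = −rω sinθ·[1 + r cosθ/√(L² − r² sin²θ)].
With r = 0.0488 m, L = 0.1561 m, θ = 104.1°: √(L² − r² sin²θ) = 0.14875 m.
v = −0.0488·10.58·0.96987·[1 + 0.0488·-0.24362/0.14875] = -0.46058 m/s.
|v| = 0.46058 m/s = 460.58 mm/s.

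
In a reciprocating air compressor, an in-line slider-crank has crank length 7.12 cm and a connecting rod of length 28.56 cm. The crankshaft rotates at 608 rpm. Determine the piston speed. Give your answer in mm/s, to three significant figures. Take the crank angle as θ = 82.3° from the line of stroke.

4650

ω = 2π·608/60 = 63.67 rad/s
For an in-line slider-crank, x = r cosθ + √(L² − r² sin²θ), so v = −rω sinθ·[1 + r cosθ/√(L² − r² sin²θ)].
With r = 0.0712 m, L = 0.2856 m, θ = 82.3°: √(L² − r² sin²θ) = 0.27675 m.
v = −0.0712·63.67·0.99098·[1 + 0.0712·0.13399/0.27675] = -4.6473 m/s.
|v| = 4.6473 m/s = 4647.3 mm/s.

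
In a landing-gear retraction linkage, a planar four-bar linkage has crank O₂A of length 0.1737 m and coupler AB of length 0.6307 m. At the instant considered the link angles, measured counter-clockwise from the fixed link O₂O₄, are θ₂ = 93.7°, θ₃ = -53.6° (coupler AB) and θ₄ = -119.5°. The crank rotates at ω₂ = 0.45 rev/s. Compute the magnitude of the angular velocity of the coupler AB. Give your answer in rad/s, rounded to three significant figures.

0.467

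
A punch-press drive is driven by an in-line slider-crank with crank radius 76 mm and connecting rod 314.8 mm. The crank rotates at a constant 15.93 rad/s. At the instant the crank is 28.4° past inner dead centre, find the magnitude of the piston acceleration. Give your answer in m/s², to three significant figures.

19.6

ω = 15.93 rad/s
x(θ) = r cosθ + √(L² − r² sin²θ); with ω constant, a = ω²·d²x/dθ².
d²x/dθ² = −r cosθ − r²(cos2θ)/√u − r⁴ sin²2θ/(4u^{3/2}),  u = L² − r² sin²θ = 0.0977924 m².
Substituting r = 0.076 m, L = 0.3148 m, θ = 28.4°: d²x/dθ² = -0.077158 m.
a = ω²·d²x/dθ² = (15.93)²·(-0.077158) = -19.58 m/s²;  |a| = 19.58 m/s².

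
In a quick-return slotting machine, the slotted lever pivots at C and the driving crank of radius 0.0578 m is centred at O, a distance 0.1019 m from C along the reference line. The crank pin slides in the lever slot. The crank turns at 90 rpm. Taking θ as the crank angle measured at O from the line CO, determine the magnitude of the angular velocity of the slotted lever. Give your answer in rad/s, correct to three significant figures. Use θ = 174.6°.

11.9

ω = 9.425 rad/s (from 90 rpm).
Crank pin A relative to C: A = (d + r cosθ, r sinθ); lever angle φ = atan2(r sinθ, d + r cosθ).
Differentiating tanφ: φ̇ = rω(d cosθ + r)/(d² + r² + 2dr cosθ).
d² + r² + 2dr cosθ = |CA|² = 0.00199709 m²;  d cosθ + r = -0.043648 m.
|ω_lever| = |0.0578·9.425·-0.043648| / 0.00199709 = 11.906 rad/s.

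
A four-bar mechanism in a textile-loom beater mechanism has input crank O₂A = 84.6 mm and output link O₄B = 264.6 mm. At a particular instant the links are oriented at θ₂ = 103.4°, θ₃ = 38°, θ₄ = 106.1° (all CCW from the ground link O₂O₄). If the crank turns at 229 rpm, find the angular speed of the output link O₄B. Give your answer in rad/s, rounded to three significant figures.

ω₂ = 23.98 rad/s (from 229 rpm).
Differentiating the loop-closure r₂e^{iθ₂}+r₃e^{iθ₃}=r₁+r₄e^{iθ₄} gives r₂ω₂e^{iθ₂}+r₃ω₃e^{iθ₃}=r₄ω₄e^{iθ₄}.
Eliminating the other unknown: ω₄ = r₂ω₂ sin(θ₂−θ₃) / [r₄ sin(θ₄−θ₃)].
Numerator sine = +0.90924; denominator sine = +0.92784.
Result = 0.0846·23.98·(+0.90924) / (0.2646·(+0.92784)) = +7.5136 rad/s; magnitude 7.5136 rad/s.

7.51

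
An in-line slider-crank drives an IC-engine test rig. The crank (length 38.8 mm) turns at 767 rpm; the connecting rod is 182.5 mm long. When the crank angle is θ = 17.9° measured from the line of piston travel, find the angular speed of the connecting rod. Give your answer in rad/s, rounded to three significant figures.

ω = 80.32 rad/s (converted from 767 rpm).
The rod makes angle φ with the slider axis where L sinφ = r sinθ; differentiating, L cosφ·φ̇ = r ω cosθ.
L cosφ = √(L² − r² sin²θ) = 0.18211 m.
|ω_rod| = r ω |cosθ| / √(L² − r² sin²θ) = 0.0388·80.32·0.95159/0.18211 = 16.284 rad/s.

16.3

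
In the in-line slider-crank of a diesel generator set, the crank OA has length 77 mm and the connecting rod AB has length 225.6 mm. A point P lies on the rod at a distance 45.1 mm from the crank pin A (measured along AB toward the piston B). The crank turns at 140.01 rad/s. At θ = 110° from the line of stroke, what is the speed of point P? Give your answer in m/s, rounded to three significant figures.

ω = 140 rad/s.  Crank-pin speed |V_A| = rω = 10.781 m/s, perpendicular to OA.
Rod angle: sinφ = −(r/L) sinθ ⇒ φ = -18.707°; ω_rod = −rω cosθ/√(L²−r²sin²θ) = +17.256 rad/s.
V_P = V_A + ω_rod × AP, with AP = 0.0451 m along the rod.
Components: V_Px = −rω sinθ − a·ω_rod·sinφ = -9.881 m/s;  V_Py = rω cosθ + a·ω_rod·cosφ = -2.9501 m/s.
|V_P| = √(V_Px² + V_Py²) = 10.312 m/s.

10.3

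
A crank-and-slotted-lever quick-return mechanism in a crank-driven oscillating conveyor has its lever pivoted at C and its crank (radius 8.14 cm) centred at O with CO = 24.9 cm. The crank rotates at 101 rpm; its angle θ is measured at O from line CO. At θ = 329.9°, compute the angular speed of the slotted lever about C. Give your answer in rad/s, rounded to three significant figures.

2.46

ω = 10.58 rad/s (from 101 rpm).
Crank pin A relative to C: A = (d + r cosθ, r sinθ); lever angle φ = atan2(r sinθ, d + r cosθ).
Differentiating tanφ: φ̇ = rω(d cosθ + r)/(d² + r² + 2dr cosθ).
d² + r² + 2dr cosθ = |CA|² = 0.103698 m²;  d cosθ + r = +0.29682 m.
|ω_lever| = |0.0814·10.58·+0.29682| / 0.103698 = 2.4643 rad/s.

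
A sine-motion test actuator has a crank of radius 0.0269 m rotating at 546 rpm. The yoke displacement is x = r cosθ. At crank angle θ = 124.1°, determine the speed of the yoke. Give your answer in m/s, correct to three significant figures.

ω = 57.18 rad/s (from 546 rpm).
x = r cosθ ⇒ ẋ = −rω sinθ.
|v| = rω|sinθ| = 0.0269·57.18·|sin 124.1°| = 1.2736 m/s.

1.27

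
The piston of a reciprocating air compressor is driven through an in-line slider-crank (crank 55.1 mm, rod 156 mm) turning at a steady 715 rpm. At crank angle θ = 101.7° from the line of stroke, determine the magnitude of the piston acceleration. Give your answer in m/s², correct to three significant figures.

169

ω = 2π·715/60 = 74.87 rad/s
x(θ) = r cosθ + √(L² − r² sin²θ); with ω constant, a = ω²·d²x/dθ².
d²x/dθ² = −r cosθ − r²(cos2θ)/√u − r⁴ sin²2θ/(4u^{3/2}),  u = L² − r² sin²θ = 0.0214248 m².
Substituting r = 0.0551 m, L = 0.156 m, θ = 101.7°: d²x/dθ² = +0.030093 m.
a = ω²·d²x/dθ² = (74.87)²·(+0.030093) = +168.71 m/s²;  |a| = 168.71 m/s².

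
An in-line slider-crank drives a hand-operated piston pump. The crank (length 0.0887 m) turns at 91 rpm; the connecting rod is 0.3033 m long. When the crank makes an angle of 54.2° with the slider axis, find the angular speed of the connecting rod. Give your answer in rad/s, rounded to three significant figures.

ω = 9.529 rad/s (converted from 91 rpm).
The rod makes angle φ with the slider axis where L sinφ = r sinθ; differentiating, L cosφ·φ̇ = r ω cosθ.
L cosφ = √(L² − r² sin²θ) = 0.29464 m.
|ω_rod| = r ω |cosθ| / √(L² − r² sin²θ) = 0.0887·9.529·0.58496/0.29464 = 1.6781 rad/s.

1.68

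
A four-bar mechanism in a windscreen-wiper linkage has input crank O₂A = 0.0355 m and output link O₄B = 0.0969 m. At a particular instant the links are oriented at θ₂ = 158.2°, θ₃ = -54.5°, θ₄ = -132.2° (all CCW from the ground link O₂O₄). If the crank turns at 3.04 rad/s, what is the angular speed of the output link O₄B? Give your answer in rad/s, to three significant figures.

ω₂ = 3.04 rad/s
Differentiating the loop-closure r₂e^{iθ₂}+r₃e^{iθ₃}=r₁+r₄e^{iθ₄} gives r₂ω₂e^{iθ₂}+r₃ω₃e^{iθ₃}=r₄ω₄e^{iθ₄}.
Eliminating the other unknown: ω₄ = r₂ω₂ sin(θ₂−θ₃) / [r₄ sin(θ₄−θ₃)].
Numerator sine = -0.54024; denominator sine = -0.97705.
Result = 0.0355·3.04·(-0.54024) / (0.0969·(-0.97705)) = +0.61582 rad/s; magnitude 0.61582 rad/s.

0.616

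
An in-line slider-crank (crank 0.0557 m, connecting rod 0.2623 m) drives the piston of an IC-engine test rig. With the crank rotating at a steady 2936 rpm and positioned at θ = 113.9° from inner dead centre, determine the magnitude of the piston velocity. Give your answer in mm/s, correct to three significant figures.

ω = 2π·2936/60 = 307.5 rad/s
For an in-line slider-crank, x = r cosθ + √(L² − r² sin²θ), so v = −rω sinθ·[1 + r cosθ/√(L² − r² sin²θ)].
With r = 0.0557 m, L = 0.2623 m, θ = 113.9°: √(L² − r² sin²θ) = 0.25731 m.
v = −0.0557·307.5·0.91425·[1 + 0.0557·-0.40514/0.25731] = -14.284 m/s.
|v| = 14.284 m/s = 14284 mm/s.

14300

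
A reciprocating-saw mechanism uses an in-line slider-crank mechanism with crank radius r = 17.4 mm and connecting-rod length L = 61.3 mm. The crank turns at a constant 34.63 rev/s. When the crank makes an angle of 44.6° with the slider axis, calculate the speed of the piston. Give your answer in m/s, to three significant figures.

3.21

ω = 2π·34.6 = 217.6 rad/s
For an in-line slider-crank, x = r cosθ + √(L² − r² sin²θ), so v = −rω sinθ·[1 + r cosθ/√(L² − r² sin²θ)].
With r = 0.0174 m, L = 0.0613 m, θ = 44.6°: √(L² − r² sin²θ) = 0.06007 m.
v = −0.0174·217.6·0.70215·[1 + 0.0174·0.71203/0.06007] = -3.2066 m/s.
|v| = 3.2066 m/s.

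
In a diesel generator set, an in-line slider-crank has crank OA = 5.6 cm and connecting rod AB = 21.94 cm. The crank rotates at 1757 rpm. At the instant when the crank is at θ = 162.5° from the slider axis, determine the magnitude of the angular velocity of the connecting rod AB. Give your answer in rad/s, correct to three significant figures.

ω = 184 rad/s (converted from 1757 rpm).
The rod makes angle φ with the slider axis where L sinφ = r sinθ; differentiating, L cosφ·φ̇ = r ω cosθ.
L cosφ = √(L² − r² sin²θ) = 0.21875 m.
|ω_rod| = r ω |cosθ| / √(L² − r² sin²θ) = 0.056·184·0.95372/0.21875 = 44.922 rad/s.

44.9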